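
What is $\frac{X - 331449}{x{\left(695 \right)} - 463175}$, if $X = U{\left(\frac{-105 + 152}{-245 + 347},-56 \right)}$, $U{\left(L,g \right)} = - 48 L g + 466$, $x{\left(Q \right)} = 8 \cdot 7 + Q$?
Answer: $\frac{5605655}{7861208} \approx 0.71308$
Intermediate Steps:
$x{\left(Q \right)} = 56 + Q$
$U{\left(L,g \right)} = 466 - 48 L g$ ($U{\left(L,g \right)} = - 48 L g + 466 = 466 - 48 L g$)
$X = \frac{28978}{17}$ ($X = 466 - 48 \frac{-105 + 152}{-245 + 347} \left(-56\right) = 466 - 48 \cdot \frac{47}{102} \left(-56\right) = 466 - 48 \cdot 47 \cdot \frac{1}{102} \left(-56\right) = 466 - \frac{376}{17} \left(-56\right) = 466 + \frac{21056}{17} = \frac{28978}{17} \approx 1704.6$)
$\frac{X - 331449}{x{\left(695 \right)} - 463175} = \frac{\frac{28978}{17} - 331449}{\left(56 + 695\right) - 463175} = - \frac{5605655}{17 \left(751 - 463175\right)} = - \frac{5605655}{17 \left(-462424\right)} = \left(- \frac{5605655}{17}\right) \left(- \frac{1}{462424}\right) = \frac{5605655}{7861208}$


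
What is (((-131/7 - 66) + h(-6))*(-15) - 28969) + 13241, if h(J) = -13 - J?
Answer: -100466/7 ≈ -14352.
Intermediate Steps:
(((-131/7 - 66) + h(-6))*(-15) - 28969) + 13241 = (((-131/7 - 66) + (-13 - 1*(-6)))*(-15) - 28969) + 13241 = (((-131*⅐ - 66) + (-13 + 6))*(-15) - 28969) + 13241 = (((-131/7 - 66) - 7)*(-15) - 28969) + 13241 = ((-593/7 - 7)*(-15) - 28969) + 13241 = (-642/7*(-15) - 28969) + 13241 = (9630/7 - 28969) + 13241 = -193153/7 + 13241 = -100466/7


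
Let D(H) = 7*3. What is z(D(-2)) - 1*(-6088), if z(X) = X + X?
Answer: 6130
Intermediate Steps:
D(H) = 21
z(X) = 2*X
z(D(-2)) - 1*(-6088) = 2*21 - 1*(-6088) = 42 + 6088 = 6130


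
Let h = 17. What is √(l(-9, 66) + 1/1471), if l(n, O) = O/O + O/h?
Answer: √3053604770/25007 ≈ 2.2098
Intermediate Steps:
l(n, O) = 1 + O/17 (l(n, O) = O/O + O/17 = 1 + O*(1/17) = 1 + O/17)
√(l(-9, 66) + 1/1471) = √((1 + (1/17)*66) + 1/1471) = √((1 + 66/17) + 1/1471) = √(83/17 + 1/1471) = √(122110/25007) = √3053604770/25007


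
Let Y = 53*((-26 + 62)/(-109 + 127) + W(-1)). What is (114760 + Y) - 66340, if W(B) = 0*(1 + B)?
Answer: 48526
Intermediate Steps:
W(B) = 0
Y = 106 (Y = 53*((-26 + 62)/(-109 + 127) + 0) = 53*(36/18 + 0) = 53*(36*(1/18) + 0) = 53*(2 + 0) = 53*2 = 106)
(114760 + Y) - 66340 = (114760 + 106) - 66340 = 114866 - 66340 = 48526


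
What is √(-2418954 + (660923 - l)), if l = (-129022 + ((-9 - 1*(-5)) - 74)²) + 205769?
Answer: I*√1840862 ≈ 1356.8*I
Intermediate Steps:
l = 82831 (l = (-129022 + ((-9 + 5) - 74)²) + 205769 = (-129022 + (-4 - 74)²) + 205769 = (-129022 + (-78)²) + 205769 = (-129022 + 6084) + 205769 = -122938 + 205769 = 82831)
√(-2418954 + (660923 - l)) = √(-2418954 + (660923 - 1*82831)) = √(-2418954 + (660923 - 82831)) = √(-2418954 + 578092) = √(-1840862) = I*√1840862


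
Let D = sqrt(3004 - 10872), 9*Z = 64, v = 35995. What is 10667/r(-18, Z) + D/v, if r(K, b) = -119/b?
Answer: -682688/1071 + 2*I*sqrt(1967)/35995 ≈ -637.43 + 0.0024643*I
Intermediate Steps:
Z = 64/9 (Z = (1/9)*64 = 64/9 ≈ 7.1111)
D = 2*I*sqrt(1967) (D = sqrt(-7868) = 2*I*sqrt(1967) ≈ 88.702*I)
10667/r(-18, Z) + D/v = 10667/((-119/64/9)) + (2*I*sqrt(1967))/35995 = 10667/((-119*9/64)) + (2*I*sqrt(1967))*(1/35995) = 10667/(-1071/64) + 2*I*sqrt(1967)/35995 = 10667*(-64/1071) + 2*I*sqrt(1967)/35995 = -682688/1071 + 2*I*sqrt(1967)/35995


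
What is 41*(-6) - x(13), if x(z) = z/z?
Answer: -247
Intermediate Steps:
x(z) = 1
41*(-6) - x(13) = 41*(-6) - 1*1 = -246 - 1 = -247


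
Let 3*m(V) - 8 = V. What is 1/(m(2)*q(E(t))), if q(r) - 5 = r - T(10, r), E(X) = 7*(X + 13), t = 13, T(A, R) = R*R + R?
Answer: -3/331190 ≈ -9.0582e-6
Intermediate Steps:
T(A, R) = R + R² (T(A, R) = R² + R = R + R²)
E(X) = 91 + 7*X (E(X) = 7*(13 + X) = 91 + 7*X)
q(r) = 5 + r - r*(1 + r) (q(r) = 5 + (r - r*(1 + r)) = 5 + r - r*(1 + r))
m(V) = 8/3 + V/3
1/(m(2)*q(E(t))) = 1/((8/3 + (⅓)*2)*(5 - (91 + 7*13)²)) = 1/((8/3 + ⅔)*(5 - (91 + 91)²)) = 1/(10*(5 - 1*182²)/3) = 1/(10*(5 - 1*33124)/3) = 1/(10*(5 - 33124)/3) = 1/((10/3)*(-33119)) = 1/(-331190/3) = -3/331190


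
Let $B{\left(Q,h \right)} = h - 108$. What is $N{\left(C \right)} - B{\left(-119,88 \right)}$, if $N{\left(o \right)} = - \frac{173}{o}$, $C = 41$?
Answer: $\frac{647}{41} \approx 15.78$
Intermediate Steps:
$B{\left(Q,h \right)} = -108 + h$
$N{\left(C \right)} - B{\left(-119,88 \right)} = - \frac{173}{41} - \left(-108 + 88\right) = \left(-173\right) \frac{1}{41} - -20 = - \frac{173}{41} + 20 = \frac{647}{41}$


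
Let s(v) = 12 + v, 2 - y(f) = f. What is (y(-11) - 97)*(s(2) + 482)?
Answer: -41664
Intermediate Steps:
y(f) = 2 - f
(y(-11) - 97)*(s(2) + 482) = ((2 - 1*(-11)) - 97)*((12 + 2) + 482) = ((2 + 11) - 97)*(14 + 482) = (13 - 97)*496 = -84*496 = -41664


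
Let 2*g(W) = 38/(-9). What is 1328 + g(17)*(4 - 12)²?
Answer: 10736/9 ≈ 1192.9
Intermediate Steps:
g(W) = -19/9 (g(W) = (38/(-9))/2 = (38*(-⅑))/2 = (½)*(-38/9) = -19/9)
1328 + g(17)*(4 - 12)² = 1328 - 19*(4 - 12)²/9 = 1328 - 19/9*(-8)² = 1328 - 19/9*64 = 1328 - 1216/9 = 10736/9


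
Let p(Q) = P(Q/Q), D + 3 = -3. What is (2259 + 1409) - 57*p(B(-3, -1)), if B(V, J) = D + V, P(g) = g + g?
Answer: 3554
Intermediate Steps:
D = -6 (D = -3 - 3 = -6)
P(g) = 2*g
B(V, J) = -6 + V
p(Q) = 2 (p(Q) = 2*(Q/Q) = 2*1 = 2)
(2259 + 1409) - 57*p(B(-3, -1)) = (2259 + 1409) - 57*2 = 3668 - 114 = 3554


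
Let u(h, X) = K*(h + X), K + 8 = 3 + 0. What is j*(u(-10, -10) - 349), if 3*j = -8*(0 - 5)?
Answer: -3320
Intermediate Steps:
j = 40/3 (j = (-8*(0 - 5))/3 = (-8*(-5))/3 = (⅓)*40 = 40/3 ≈ 13.333)
K = -5 (K = -8 + (3 + 0) = -8 + 3 = -5)
u(h, X) = -5*X - 5*h (u(h, X) = -5*(h + X) = -5*(X + h) = -5*X - 5*h)
j*(u(-10, -10) - 349) = 40*((-5*(-10) - 5*(-10)) - 349)/3 = 40*((50 + 50) - 349)/3 = 40*(100 - 349)/3 = (40/3)*(-249) = -3320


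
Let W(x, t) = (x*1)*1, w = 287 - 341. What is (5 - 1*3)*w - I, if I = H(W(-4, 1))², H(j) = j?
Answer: -124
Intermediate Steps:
w = -54
W(x, t) = x (W(x, t) = x*1 = x)
I = 16 (I = (-4)² = 16)
(5 - 1*3)*w - I = (5 - 1*3)*(-54) - 1*16 = (5 - 3)*(-54) - 16 = 2*(-54) - 16 = -108 - 16 = -124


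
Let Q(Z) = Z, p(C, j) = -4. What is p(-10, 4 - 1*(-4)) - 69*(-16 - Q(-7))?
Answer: 617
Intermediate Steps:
p(-10, 4 - 1*(-4)) - 69*(-16 - Q(-7)) = -4 - 69*(-16 - 1*(-7)) = -4 - 69*(-16 + 7) = -4 - 69*(-9) = -4 + 621 = 617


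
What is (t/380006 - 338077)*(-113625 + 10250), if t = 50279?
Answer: 13280714247167625/380006 ≈ 3.4949e+10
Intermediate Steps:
(t/380006 - 338077)*(-113625 + 10250) = (50279/380006 - 338077)*(-113625 + 10250) = (50279*(1/380006) - 338077)*(-103375) = (50279/380006 - 338077)*(-103375) = -128471238183/380006*(-103375) = 13280714247167625/380006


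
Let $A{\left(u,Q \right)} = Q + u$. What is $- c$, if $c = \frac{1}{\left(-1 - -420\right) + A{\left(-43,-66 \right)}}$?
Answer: $- \frac{1}{310} \approx -0.0032258$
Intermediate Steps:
$c = \frac{1}{310}$ ($c = \frac{1}{\left(-1 - -420\right) - 109} = \frac{1}{\left(-1 + 420\right) - 109} = \frac{1}{419 - 109} = \frac{1}{310} \approx 0.0032258$)
$- c = \left(-1\right) \frac{1}{310} = - \frac{1}{310}$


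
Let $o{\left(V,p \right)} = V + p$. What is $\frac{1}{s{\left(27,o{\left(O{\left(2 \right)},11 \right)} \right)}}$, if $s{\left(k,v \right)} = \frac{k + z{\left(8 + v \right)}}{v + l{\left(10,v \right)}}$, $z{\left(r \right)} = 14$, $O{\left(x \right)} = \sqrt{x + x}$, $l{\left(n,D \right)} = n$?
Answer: $\frac{23}{41} \approx 0.56098$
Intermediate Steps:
$O{\left(x \right)} = \sqrt{2} \sqrt{x}$ ($O{\left(x \right)} = \sqrt{2 x} = \sqrt{2} \sqrt{x}$)
$s{\left(k,v \right)} = \frac{14 + k}{10 + v}$ ($s{\left(k,v \right)} = \frac{k + 14}{v + 10} = \frac{14 + k}{10 + v}$)
$\frac{1}{s{\left(27,o{\left(O{\left(2 \right)},11 \right)} \right)}} = \frac{1}{\frac{1}{10 + \left(\sqrt{2} \sqrt{2} + 11\right)} \left(14 + 27\right)} = \frac{1}{\frac{1}{10 + \left(2 + 11\right)} 41} = \frac{1}{\frac{1}{10 + 13} \cdot 41} = \frac{1}{\frac{1}{23} \cdot 41} = \frac{1}{\frac{41}{23}} = \frac{23}{41}$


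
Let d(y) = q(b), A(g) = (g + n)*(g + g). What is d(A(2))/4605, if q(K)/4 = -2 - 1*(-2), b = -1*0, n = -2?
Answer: 0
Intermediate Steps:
b = 0
q(K) = 0 (q(K) = 4*(-2 - 1*(-2)) = 4*(-2 + 2) = 4*0 = 0)
A(g) = 2*g*(-2 + g) (A(g) = (g - 2)*(g + g) = (-2 + g)*(2*g) = 2*g*(-2 + g))
d(y) = 0
d(A(2))/4605 = 0/4605 = 0*(1/4605) = 0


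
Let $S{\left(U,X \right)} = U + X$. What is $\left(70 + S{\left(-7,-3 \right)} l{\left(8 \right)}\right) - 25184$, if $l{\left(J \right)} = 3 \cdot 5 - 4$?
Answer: $-25224$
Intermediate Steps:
$l{\left(J \right)} = 11$ ($l{\left(J \right)} = 15 - 4 = 11$)
$\left(70 + S{\left(-7,-3 \right)} l{\left(8 \right)}\right) - 25184 = \left(70 + \left(-7 - 3\right) 11\right) - 25184 = \left(70 - 110\right) - 25184 = -40 - 25184 = -25224$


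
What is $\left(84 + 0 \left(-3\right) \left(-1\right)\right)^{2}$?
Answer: $7056$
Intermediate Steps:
$\left(84 + 0 \left(-3\right) \left(-1\right)\right)^{2} = \left(84 + 0 \left(-1\right)\right)^{2} = \left(84 + 0\right)^{2} = 84^{2} = 7056$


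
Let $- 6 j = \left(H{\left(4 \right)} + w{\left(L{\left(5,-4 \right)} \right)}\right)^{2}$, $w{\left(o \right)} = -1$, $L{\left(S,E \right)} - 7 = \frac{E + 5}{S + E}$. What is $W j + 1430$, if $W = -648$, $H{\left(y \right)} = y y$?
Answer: $25730$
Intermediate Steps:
$L{\left(S,E \right)} = 7 + \frac{5 + E}{E + S}$ ($L{\left(S,E \right)} = 7 + \frac{E + 5}{S + E} = 7 + \frac{5 + E}{E + S}$)
$H{\left(y \right)} = y^{2}$
$j = - \frac{75}{2}$ ($j = - \frac{\left(4^{2} - 1\right)^{2}}{6} = - \frac{\left(16 - 1\right)^{2}}{6} = - \frac{15^{2}}{6} = \left(- \frac{1}{6}\right) 225 = - \frac{75}{2} \approx -37.5$)
$W j + 1430 = \left(-648\right) \left(- \frac{75}{2}\right) + 1430 = 24300 + 1430 = 25730$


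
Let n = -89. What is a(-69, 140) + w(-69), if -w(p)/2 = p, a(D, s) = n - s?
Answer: -91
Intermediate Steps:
a(D, s) = -89 - s
w(p) = -2*p
a(-69, 140) + w(-69) = (-89 - 1*140) - 2*(-69) = (-89 - 140) + 138 = -229 + 138 = -91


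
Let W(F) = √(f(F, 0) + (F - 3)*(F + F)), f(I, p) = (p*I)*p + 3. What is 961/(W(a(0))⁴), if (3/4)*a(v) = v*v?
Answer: 961/9 ≈ 106.78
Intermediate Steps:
a(v) = 4*v²/3 (a(v) = 4*(v*v)/3 = 4*v²/3)
f(I, p) = 3 + I*p² (f(I, p) = (I*p)*p + 3 = I*p² + 3 = 3 + I*p²)
W(F) = √(3 + 2*F*(-3 + F)) (W(F) = √((3 + F*0²) + (F - 3)*(F + F)) = √((3 + F*0) + (-3 + F)*(2*F)) = √((3 + 0) + 2*F*(-3 + F)) = √(3 + 2*F*(-3 + F)))
961/(W(a(0))⁴) = 961/((√(3 - 8*0² + 2*((4/3)*0²)²))⁴) = 961/((√(3 - 8*0 + 2*((4/3)*0)²))⁴) = 961/((√(3 - 6*0 + 2*0²))⁴) = 961/((√(3 + 0 + 2*0))⁴) = 961/((√(3 + 0 + 0))⁴) = 961/((√3)⁴) = 961/9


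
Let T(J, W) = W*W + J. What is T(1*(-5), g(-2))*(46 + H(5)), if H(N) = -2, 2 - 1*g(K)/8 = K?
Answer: 44836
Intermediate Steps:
g(K) = 16 - 8*K
T(J, W) = J + W² (T(J, W) = W² + J = J + W²)
T(1*(-5), g(-2))*(46 + H(5)) = (1*(-5) + (16 - 8*(-2))²)*(46 - 2) = (-5 + (16 + 16)²)*44 = (-5 + 32²)*44 = (-5 + 1024)*44 = 1019*44 = 44836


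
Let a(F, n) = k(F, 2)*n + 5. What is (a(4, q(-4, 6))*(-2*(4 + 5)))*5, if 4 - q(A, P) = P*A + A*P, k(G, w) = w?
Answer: -9810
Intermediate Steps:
q(A, P) = 4 - 2*A*P (q(A, P) = 4 - (P*A + A*P) = 4 - (A*P + A*P) = 4 - 2*A*P)
a(F, n) = 5 + 2*n (a(F, n) = 2*n + 5 = 5 + 2*n)
(a(4, q(-4, 6))*(-2*(4 + 5)))*5 = ((5 + 2*(4 - 2*(-4)*6))*(-2*(4 + 5)))*5 = ((5 + 2*(4 + 48))*(-2*9))*5 = ((5 + 2*52)*(-18))*5 = ((5 + 104)*(-18))*5 = (109*(-18))*5 = -1962*5 = -9810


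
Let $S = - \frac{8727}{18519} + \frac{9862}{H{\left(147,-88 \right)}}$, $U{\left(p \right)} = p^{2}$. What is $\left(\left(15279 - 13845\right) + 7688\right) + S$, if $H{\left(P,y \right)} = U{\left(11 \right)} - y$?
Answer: $\frac{11829082299}{1290157} \approx 9168.7$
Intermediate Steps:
$H{\left(P,y \right)} = 121 - y$ ($H{\left(P,y \right)} = 11^{2} - y = 121 - y$)
$S = \frac{60270145}{1290157}$ ($S = - \frac{8727}{18519} + \frac{9862}{121 - -88} = \left(-8727\right) \frac{1}{18519} + \frac{9862}{121 + 88} = - \frac{2909}{6173} + \frac{9862}{209} = \frac{60270145}{1290157} \approx 46.715$)
$\left(\left(15279 - 13845\right) + 7688\right) + S = \left(\left(15279 - 13845\right) + 7688\right) + \frac{60270145}{1290157} = \left(1434 + 7688\right) + \frac{60270145}{1290157} = 9122 + \frac{60270145}{1290157} = \frac{11829082299}{1290157}$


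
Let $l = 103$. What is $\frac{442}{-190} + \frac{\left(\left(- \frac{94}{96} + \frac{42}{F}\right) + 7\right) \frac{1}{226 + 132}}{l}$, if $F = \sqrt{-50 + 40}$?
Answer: $- \frac{391131937}{168145440} - \frac{21 i \sqrt{10}}{184370} \approx -2.3262 - 0.00036019 i$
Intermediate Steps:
$F = i \sqrt{10}$ ($F = \sqrt{-10} = i \sqrt{10} \approx 3.1623 i$)
$\frac{442}{-190} + \frac{\left(\left(- \frac{94}{96} + \frac{42}{F}\right) + 7\right) \frac{1}{226 + 132}}{l} = \frac{442}{-190} + \frac{\left(\left(- \frac{94}{96} + \frac{42}{i \sqrt{10}}\right) + 7\right) \frac{1}{226 + 132}}{103} = 442 \left(- \frac{1}{190}\right) + \frac{\left(\left(-94\right) \frac{1}{96} + 42 \left(- \frac{i \sqrt{10}}{10}\right)\right) + 7}{358} \cdot \frac{1}{103} = - \frac{221}{95} + \left(\left(- \frac{47}{48} - \frac{21 i \sqrt{10}}{5}\right) + 7\right) \frac{1}{358} \cdot \frac{1}{103} = - \frac{221}{95} + \left(\frac{289}{48} - \frac{21 i \sqrt{10}}{5}\right) \frac{1}{358} \cdot \frac{1}{103} = - \frac{221}{95} + \left(\frac{289}{17184} - \frac{21 i \sqrt{10}}{1790}\right) \frac{1}{103} = - \frac{221}{95} + \left(\frac{289}{1769952} - \frac{21 i \sqrt{10}}{184370}\right) = - \frac{391131937}{168145440} - \frac{21 i \sqrt{10}}{184370}$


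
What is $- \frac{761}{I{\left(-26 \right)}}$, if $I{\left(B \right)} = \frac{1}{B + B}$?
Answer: $39572$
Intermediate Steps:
$I{\left(B \right)} = \frac{1}{2 B}$
$- \frac{761}{I{\left(-26 \right)}} = - \frac{761}{\frac{1}{2} \frac{1}{-26}} = - \frac{761}{\frac{1}{2} \left(- \frac{1}{26}\right)} = - \frac{761}{- \frac{1}{52}} = \left(-761\right) \left(-52\right) = 39572$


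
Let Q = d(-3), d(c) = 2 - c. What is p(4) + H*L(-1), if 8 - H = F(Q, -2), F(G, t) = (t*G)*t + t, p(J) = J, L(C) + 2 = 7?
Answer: -46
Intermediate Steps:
L(C) = 5 (L(C) = -2 + 7 = 5)
Q = 5 (Q = 2 - 1*(-3) = 2 + 3 = 5)
F(G, t) = t + G*t**2 (F(G, t) = (G*t)*t + t = G*t**2 + t = t + G*t**2)
H = -10 (H = 8 - (-2)*(1 + 5*(-2)) = 8 - (-2)*(1 - 10) = 8 - (-2)*(-9) = 8 - 1*18 = 8 - 18 = -10)
p(4) + H*L(-1) = 4 - 10*5 = 4 - 50 = -46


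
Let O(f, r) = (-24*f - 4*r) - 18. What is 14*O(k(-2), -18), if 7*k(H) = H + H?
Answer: 948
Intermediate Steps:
k(H) = 2*H/7 (k(H) = (H + H)/7 = (2*H)/7 = 2*H/7)
O(f, r) = -18 - 24*f - 4*r
14*O(k(-2), -18) = 14*(-18 - 48*(-2)/7 - 4*(-18)) = 14*(-18 - 24*(-4/7) + 72) = 14*(-18 + 96/7 + 72) = 14*(474/7) = 948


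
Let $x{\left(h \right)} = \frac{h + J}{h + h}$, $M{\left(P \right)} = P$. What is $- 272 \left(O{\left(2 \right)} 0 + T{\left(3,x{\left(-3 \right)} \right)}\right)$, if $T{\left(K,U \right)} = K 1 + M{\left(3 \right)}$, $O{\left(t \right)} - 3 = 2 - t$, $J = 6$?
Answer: $-1632$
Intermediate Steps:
$O{\left(t \right)} = 5 - t$ ($O{\left(t \right)} = 3 - \left(-2 + t\right) = 5 - t$)
$x{\left(h \right)} = \frac{6 + h}{2 h}$ ($x{\left(h \right)} = \frac{h + 6}{h + h} = \frac{6 + h}{2 h}$)
$T{\left(K,U \right)} = 3 + K$ ($T{\left(K,U \right)} = K 1 + 3 = K + 3 = 3 + K$)
$- 272 \left(O{\left(2 \right)} 0 + T{\left(3,x{\left(-3 \right)} \right)}\right) = - 272 \left(\left(5 - 2\right) 0 + \left(3 + 3\right)\right) = - 272 \left(\left(5 - 2\right) 0 + 6\right) = - 272 \left(3 \cdot 0 + 6\right) = - 272 \left(0 + 6\right) = \left(-272\right) 6 = -1632$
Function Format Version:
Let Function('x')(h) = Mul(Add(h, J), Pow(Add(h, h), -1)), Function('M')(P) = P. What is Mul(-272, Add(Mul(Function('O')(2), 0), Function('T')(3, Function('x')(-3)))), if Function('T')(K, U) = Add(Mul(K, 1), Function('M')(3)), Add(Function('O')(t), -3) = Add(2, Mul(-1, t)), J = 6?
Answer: -1632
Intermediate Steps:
Function('O')(t) = Add(5, Mul(-1, t)) (Function('O')(t) = Add(3, Add(2, Mul(-1, t))) = Add(5, Mul(-1, t)))
Function('x')(h) = Mul(Rational(1, 2), Pow(h, -1), Add(6, h)) (Function('x')(h) = Mul(Add(h, 6), Pow(Add(h, h), -1)) = Mul(Add(6, h), Pow(Mul(2, h), -1)) = Mul(Add(6, h), Mul(Rational(1, 2), Pow(h, -1))) = Mul(Rational(1, 2), Pow(h, -1), Add(6, h)))
Function('T')(K, U) = Add(3, K) (Function('T')(K, U) = Add(Mul(K, 1), 3) = Add(K, 3) = Add(3, K))
Mul(-272, Add(Mul(Function('O')(2), 0), Function('T')(3, Function('x')(-3)))) = Mul(-272, Add(Mul(Add(5, Mul(-1, 2)), 0), Add(3, 3))) = Mul(-272, Add(Mul(Add(5, -2), 0), 6)) = Mul(-272, Add(Mul(3, 0), 6)) = Mul(-272, Add(0, 6)) = Mul(-272, 6) = -1632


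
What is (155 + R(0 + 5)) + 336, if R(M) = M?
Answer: 496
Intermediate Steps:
(155 + R(0 + 5)) + 336 = (155 + (0 + 5)) + 336 = (155 + 5) + 336 = 160 + 336 = 496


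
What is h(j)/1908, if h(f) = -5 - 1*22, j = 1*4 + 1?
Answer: -3/212 ≈ -0.014151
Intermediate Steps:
j = 5 (j = 4 + 1 = 5)
h(f) = -27 (h(f) = -5 - 22 = -27)
h(j)/1908 = -27/1908 = -27*1/1908 = -3/212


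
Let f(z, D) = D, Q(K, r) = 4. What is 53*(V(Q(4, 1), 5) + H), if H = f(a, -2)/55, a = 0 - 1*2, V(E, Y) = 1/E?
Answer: 2491/220 ≈ 11.323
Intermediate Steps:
a = -2 (a = 0 - 2 = -2)
H = -2/55 ≈ -0.036364
53*(V(Q(4, 1), 5) + H) = 53*(1/4 - 2/55) = 53*(47/220) = 2491/220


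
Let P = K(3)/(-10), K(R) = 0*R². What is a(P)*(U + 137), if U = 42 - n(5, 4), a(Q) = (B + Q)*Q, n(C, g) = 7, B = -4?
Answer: 0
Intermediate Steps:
K(R) = 0
P = 0 (P = 0/(-10) = 0*(-⅒) = 0)
a(Q) = Q*(-4 + Q) (a(Q) = (-4 + Q)*Q = Q*(-4 + Q))
U = 35 (U = 42 - 1*7 = 42 - 7 = 35)
a(P)*(U + 137) = (0*(-4 + 0))*(35 + 137) = (0*(-4))*172 = 0*172 = 0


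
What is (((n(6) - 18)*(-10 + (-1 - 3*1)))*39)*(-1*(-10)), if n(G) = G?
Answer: 65520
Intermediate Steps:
(((n(6) - 18)*(-10 + (-1 - 3*1)))*39)*(-1*(-10)) = (((6 - 18)*(-10 + (-1 - 3*1)))*39)*(-1*(-10)) = (-12*(-10 + (-1 - 3))*39)*10 = (-12*(-10 - 4)*39)*10 = (-12*(-14)*39)*10 = (168*39)*10 = 6552*10 = 65520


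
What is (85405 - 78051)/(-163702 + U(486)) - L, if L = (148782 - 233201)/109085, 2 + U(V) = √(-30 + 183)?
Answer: 710339857129879/974456285473785 - 7354*√17/8932999821 ≈ 0.72896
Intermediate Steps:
U(V) = -2 + 3*√17 (U(V) = -2 + √(-30 + 183) = -2 + √153 = -2 + 3*√17)
L = -84419/109085 (L = -84419*1/109085 = -84419/109085 ≈ -0.77388)
(85405 - 78051)/(-163702 + U(486)) - L = (85405 - 78051)/(-163702 + (-2 + 3*√17)) - 1*(-84419/109085) = 7354/(-163704 + 3*√17) + 84419/109085 = 84419/109085 + 7354/(-163704 + 3*√17)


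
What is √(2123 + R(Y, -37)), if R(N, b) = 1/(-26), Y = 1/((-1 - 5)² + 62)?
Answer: 3*√159458/26 ≈ 46.076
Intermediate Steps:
Y = 1/98 (Y = 1/((-6)² + 62) = 1/(36 + 62) = 1/98 ≈ 0.010204)
R(N, b) = -1/26
√(2123 + R(Y, -37)) = √(2123 - 1/26) = √(55197/26) = 3*√159458/26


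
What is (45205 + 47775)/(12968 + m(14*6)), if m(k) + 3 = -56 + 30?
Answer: 92980/12939 ≈ 7.1860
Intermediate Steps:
m(k) = -29 (m(k) = -3 + (-56 + 30) = -3 - 26 = -29)
(45205 + 47775)/(12968 + m(14*6)) = (45205 + 47775)/(12968 - 29) = 92980/12939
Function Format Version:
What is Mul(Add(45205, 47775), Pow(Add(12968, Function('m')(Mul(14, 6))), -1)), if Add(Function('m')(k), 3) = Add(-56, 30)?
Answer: Rational(92980, 12939) ≈ 7.1860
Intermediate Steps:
Function('m')(k) = -29 (Function('m')(k) = Add(-3, Add(-56, 30)) = Add(-3, -26) = -29)
Mul(Add(45205, 47775), Pow(Add(12968, Function('m')(Mul(14, 6))), -1)) = Mul(Add(45205, 47775), Pow(Add(12968, -29), -1)) = Mul(92980, Pow(12939, -1)) = Mul(92980, Rational(1, 12939)) = Rational(92980, 12939)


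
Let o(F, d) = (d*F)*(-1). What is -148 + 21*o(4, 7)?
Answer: -736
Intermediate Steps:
o(F, d) = -F*d (o(F, d) = (F*d)*(-1) = -F*d)
-148 + 21*o(4, 7) = -148 + 21*(-1*4*7) = -148 + 21*(-28) = -148 - 588 = -736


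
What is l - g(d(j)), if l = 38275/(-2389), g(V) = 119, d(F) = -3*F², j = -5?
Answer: -322566/2389 ≈ -135.02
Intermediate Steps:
l = -38275/2389 (l = 38275*(-1/2389) = -38275/2389 ≈ -16.021)
l - g(d(j)) = -38275/2389 - 1*119 = -38275/2389 - 119 = -322566/2389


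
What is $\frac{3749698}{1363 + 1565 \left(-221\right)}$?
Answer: $- \frac{1874849}{172251} \approx -10.884$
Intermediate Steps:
$\frac{3749698}{1363 + 1565 \left(-221\right)} = \frac{3749698}{1363 - 345865} = \frac{3749698}{-344502} = 3749698 \left(- \frac{1}{344502}\right) = - \frac{1874849}{172251}$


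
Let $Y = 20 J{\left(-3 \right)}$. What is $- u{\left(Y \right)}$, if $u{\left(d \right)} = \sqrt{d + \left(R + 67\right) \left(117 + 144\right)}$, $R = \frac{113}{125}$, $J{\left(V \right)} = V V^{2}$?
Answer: $- \frac{6 \sqrt{298315}}{25} \approx -131.08$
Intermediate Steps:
$J{\left(V \right)} = V^{3}$
$R = \frac{113}{125}$ ($R = 113 \cdot \frac{1}{125} = \frac{113}{125} \approx 0.904$)
$Y = -540$ ($Y = 20 \left(-3\right)^{3} = 20 \left(-27\right) = -540$)
$u{\left(d \right)} = \sqrt{\frac{2215368}{125} + d}$ ($u{\left(d \right)} = \sqrt{d + \left(\frac{113}{125} + 67\right) \left(117 + 144\right)} = \sqrt{d + \frac{8488}{125} \cdot 261} = \sqrt{d + \frac{2215368}{125}} = \sqrt{\frac{2215368}{125} + d}$)
$- u{\left(Y \right)} = - \frac{\sqrt{11076840 + 625 \left(-540\right)}}{25} = - \frac{\sqrt{11076840 - 337500}}{25} = - \frac{\sqrt{10739340}}{25} = - \frac{6 \sqrt{298315}}{25}$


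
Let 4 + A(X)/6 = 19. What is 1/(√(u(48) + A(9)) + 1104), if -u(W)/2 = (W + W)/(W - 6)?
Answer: 168/185459 - √4186/8531114 ≈ 0.00089828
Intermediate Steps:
u(W) = -4*W/(-6 + W) (u(W) = -2*(W + W)/(W - 6) = -2*2*W/(-6 + W) = -4*W/(-6 + W))
A(X) = 90 (A(X) = -24 + 6*19 = -24 + 114 = 90)
1/(√(u(48) + A(9)) + 1104) = 1/(√(-4*48/(-6 + 48) + 90) + 1104) = 1/(√(-4*48/42 + 90) + 1104) = 1/(√(-4*48*1/42 + 90) + 1104) = 1/(√(-32/7 + 90) + 1104) = 1/(√(598/7) + 1104) = 1/(√4186/7 + 1104) = 1/(1104 + √4186/7)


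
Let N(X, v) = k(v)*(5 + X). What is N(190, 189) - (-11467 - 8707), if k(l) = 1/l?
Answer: 1271027/63 ≈ 20175.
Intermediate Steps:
N(X, v) = (5 + X)/v
N(190, 189) - (-11467 - 8707) = (5 + 190)/189 - (-11467 - 8707) = (1/189)*195 - 1*(-20174) = 65/63 + 20174 = 1271027/63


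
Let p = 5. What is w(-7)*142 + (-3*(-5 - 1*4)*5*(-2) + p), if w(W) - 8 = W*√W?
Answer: 871 - 994*I*√7 ≈ 871.0 - 2629.9*I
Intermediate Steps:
w(W) = 8 + W^(3/2) (w(W) = 8 + W*√W = 8 + W^(3/2))
w(-7)*142 + (-3*(-5 - 1*4)*5*(-2) + p) = (8 + (-7)^(3/2))*142 + (-3*(-5 - 1*4)*5*(-2) + 5) = (8 - 7*I*√7)*142 + (-3*(-5 - 4)*5*(-2) + 5) = (1136 - 994*I*√7) + (-3*(-9*5)*(-2) + 5) = (1136 - 994*I*√7) + (-(-135)*(-2) + 5) = (1136 - 994*I*√7) + (-3*90 + 5) = (1136 - 994*I*√7) + (-270 + 5) = (1136 - 994*I*√7) - 265 = 871 - 994*I*√7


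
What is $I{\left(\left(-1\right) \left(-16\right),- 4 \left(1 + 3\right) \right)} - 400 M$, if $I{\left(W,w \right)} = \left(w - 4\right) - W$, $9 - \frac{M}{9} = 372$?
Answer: $1306764$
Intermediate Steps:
$M = -3267$ ($M = 81 - 3348 = -3267$)
$I{\left(W,w \right)} = -4 + w - W$ ($I{\left(W,w \right)} = \left(-4 + w\right) - W = -4 + w - W$)
$I{\left(\left(-1\right) \left(-16\right),- 4 \left(1 + 3\right) \right)} - 400 M = \left(-4 - 4 \left(1 + 3\right) - \left(-1\right) \left(-16\right)\right) - -1306800 = \left(-4 - 16 - 16\right) + 1306800 = -36 + 1306800 = 1306764$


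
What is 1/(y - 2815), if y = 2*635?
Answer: -1/1545 ≈ -0.00064725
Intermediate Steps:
y = 1270
1/(y - 2815) = 1/(1270 - 2815) = 1/(-1545) = -1/1545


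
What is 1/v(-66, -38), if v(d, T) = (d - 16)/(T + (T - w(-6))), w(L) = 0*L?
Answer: 38/41 ≈ 0.92683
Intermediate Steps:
w(L) = 0
v(d, T) = (-16 + d)/(2*T) (v(d, T) = (d - 16)/(T + (T - 1*0)) = (-16 + d)/(T + (T + 0)) = (-16 + d)/(T + T) = (-16 + d)/((2*T)) = (-16 + d)*(1/(2*T)) = (-16 + d)/(2*T))
1/v(-66, -38) = 1/((½)*(-16 - 66)/(-38)) = 1/((½)*(-1/38)*(-82)) = 1/(41/38) = 38/41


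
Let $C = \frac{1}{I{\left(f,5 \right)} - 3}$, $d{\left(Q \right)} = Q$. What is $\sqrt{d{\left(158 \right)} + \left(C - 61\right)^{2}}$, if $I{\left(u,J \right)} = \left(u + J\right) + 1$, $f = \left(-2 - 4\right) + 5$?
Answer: $\frac{3 \sqrt{1697}}{2} \approx 61.792$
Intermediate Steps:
$f = -1$ ($f = -6 + 5 = -1$)
$I{\left(u,J \right)} = 1 + J + u$ ($I{\left(u,J \right)} = \left(J + u\right) + 1 = 1 + J + u$)
$C = \frac{1}{2}$ ($C = \frac{1}{\left(1 + 5 - 1\right) - 3} = \frac{1}{5 - 3} = \frac{1}{2} \approx 0.5$)
$\sqrt{d{\left(158 \right)} + \left(C - 61\right)^{2}} = \sqrt{158 + \left(\frac{1}{2} - 61\right)^{2}} = \sqrt{158 + \left(- \frac{121}{2}\right)^{2}} = \sqrt{158 + \frac{14641}{4}} = \sqrt{\frac{15273}{4}} = \frac{3 \sqrt{1697}}{2}$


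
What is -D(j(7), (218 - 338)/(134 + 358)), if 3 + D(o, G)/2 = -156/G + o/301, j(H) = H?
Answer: -273748/215 ≈ -1273.2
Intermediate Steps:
D(o, G) = -6 - 312/G + 2*o/301 (D(o, G) = -6 + 2*(-156/G + o/301) = -6 + (-312/G + 2*o/301) = -6 - 312/G + 2*o/301)
-D(j(7), (218 - 338)/(134 + 358)) = -(-6 - 312*(134 + 358)/(218 - 338) + (2/301)*7) = -(-6 - 312/((-120/492)) + 2/43) = -(-6 - 312/((-120*1/492)) + 2/43) = -(-6 - 312/(-10/41) + 2/43) = -(-6 - 312*(-41/10) + 2/43) = -(-6 + 6396/5 + 2/43) = -1*273748/215 = -273748/215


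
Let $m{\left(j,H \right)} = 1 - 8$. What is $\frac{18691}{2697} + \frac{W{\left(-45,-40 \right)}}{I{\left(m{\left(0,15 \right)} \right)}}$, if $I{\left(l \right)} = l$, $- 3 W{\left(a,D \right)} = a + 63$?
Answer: $\frac{147019}{18879} \approx 7.7874$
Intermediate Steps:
$m{\left(j,H \right)} = -7$ ($m{\left(j,H \right)} = 1 - 8 = -7$)
$W{\left(a,D \right)} = -21 - \frac{a}{3}$ ($W{\left(a,D \right)} = - \frac{a + 63}{3} = - \frac{63 + a}{3} = -21 - \frac{a}{3}$)
$\frac{18691}{2697} + \frac{W{\left(-45,-40 \right)}}{I{\left(m{\left(0,15 \right)} \right)}} = \frac{18691}{2697} + \frac{-21 - -15}{-7} = 18691 \cdot \frac{1}{2697} + \left(-21 + 15\right) \left(- \frac{1}{7}\right) = \frac{18691}{2697} - - \frac{6}{7} = \frac{18691}{2697} + \frac{6}{7} = \frac{147019}{18879}$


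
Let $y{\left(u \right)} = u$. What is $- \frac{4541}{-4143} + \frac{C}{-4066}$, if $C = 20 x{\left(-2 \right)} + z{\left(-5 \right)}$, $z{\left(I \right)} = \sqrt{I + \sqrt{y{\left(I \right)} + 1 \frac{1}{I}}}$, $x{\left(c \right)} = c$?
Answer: $\frac{9314713}{8422719} - \frac{\sqrt{-125 + 5 i \sqrt{130}}}{20330} \approx 1.1058 - 0.0005634 i$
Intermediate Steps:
$z{\left(I \right)} = \sqrt{I + \sqrt{I + \frac{1}{I}}}$ ($z{\left(I \right)} = \sqrt{I + \sqrt{I + 1 \frac{1}{I}}} = \sqrt{I + \sqrt{I + \frac{1}{I}}}$)
$C = -40 + \sqrt{-5 + \frac{i \sqrt{130}}{5}}$ ($C = 20 \left(-2\right) + \sqrt{-5 + \sqrt{-5 + \frac{1}{-5}}} = -40 + \sqrt{-5 + \sqrt{-5 - \frac{1}{5}}} = -40 + \sqrt{-5 + \sqrt{- \frac{26}{5}}} = -40 + \sqrt{-5 + \frac{i \sqrt{130}}{5}} \approx -39.502 + 2.2908 i$)
$- \frac{4541}{-4143} + \frac{C}{-4066} = - \frac{4541}{-4143} + \frac{-40 + \frac{\sqrt{-125 + 5 i \sqrt{130}}}{5}}{-4066} = \left(-4541\right) \left(- \frac{1}{4143}\right) + \left(-40 + \frac{\sqrt{-125 + 5 i \sqrt{130}}}{5}\right) \left(- \frac{1}{4066}\right) = \frac{4541}{4143} + \left(\frac{20}{2033} - \frac{\sqrt{-125 + 5 i \sqrt{130}}}{20330}\right) = \frac{9314713}{8422719} - \frac{\sqrt{-125 + 5 i \sqrt{130}}}{20330}$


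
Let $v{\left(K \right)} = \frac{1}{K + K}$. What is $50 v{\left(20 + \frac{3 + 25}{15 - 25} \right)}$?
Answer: $\frac{125}{86} \approx 1.4535$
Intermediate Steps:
$v{\left(K \right)} = \frac{1}{2 K}$
$50 v{\left(20 + \frac{3 + 25}{15 - 25} \right)} = 50 \frac{1}{2 \left(20 + \frac{3 + 25}{15 - 25}\right)} = 50 \frac{1}{2 \left(20 + \frac{28}{-10}\right)} = 50 \frac{1}{2 \left(20 + 28 \left(- \frac{1}{10}\right)\right)} = 50 \frac{1}{2 \left(20 - \frac{14}{5}\right)} = 50 \frac{1}{2 \cdot \frac{86}{5}} = 50 \cdot \frac{1}{2} \cdot \frac{5}{86} = 50 \cdot \frac{5}{172} = \frac{125}{86}$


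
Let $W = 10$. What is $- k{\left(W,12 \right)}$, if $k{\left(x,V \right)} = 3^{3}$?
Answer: $-27$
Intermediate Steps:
$k{\left(x,V \right)} = 27$
$- k{\left(W,12 \right)} = \left(-1\right) 27 = -27$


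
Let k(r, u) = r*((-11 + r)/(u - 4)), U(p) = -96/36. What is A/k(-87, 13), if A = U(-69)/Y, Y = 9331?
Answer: -4/13259351 ≈ -3.0167e-7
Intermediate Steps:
U(p) = -8/3 (U(p) = -96*1/36 = -8/3)
A = -8/27993 (A = -8/3/9331 = -8/3*1/9331 = -8/27993 ≈ -0.00028579)
k(r, u) = r*(-11 + r)/(-4 + u) (k(r, u) = r*((-11 + r)/(-4 + u)) = r*(-11 + r)/(-4 + u))
A/k(-87, 13) = -8*(-(-4 + 13)/(87*(-11 - 87)))/27993 = -8/(27993*((-87*(-98)/9))) = -8/(27993*((-87*⅑*(-98)))) = -8/(27993*2842/3) = -8/27993*3/2842 = -4/13259351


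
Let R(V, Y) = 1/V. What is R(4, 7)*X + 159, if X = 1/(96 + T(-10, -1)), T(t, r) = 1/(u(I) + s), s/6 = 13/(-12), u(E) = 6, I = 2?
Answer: 59785/376 ≈ 159.00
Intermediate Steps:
s = -13/2 (s = 6*(13/(-12)) = 6*(13*(-1/12)) = 6*(-13/12) = -13/2 ≈ -6.5000)
T(t, r) = -2 (T(t, r) = 1/(6 - 13/2) = 1/(-½) = -2)
X = 1/94 (X = 1/(96 - 2) = 1/94 ≈ 0.010638)
R(4, 7)*X + 159 = (1/94)/4 + 159 = (¼)*(1/94) + 159 = 1/376 + 159 = 59785/376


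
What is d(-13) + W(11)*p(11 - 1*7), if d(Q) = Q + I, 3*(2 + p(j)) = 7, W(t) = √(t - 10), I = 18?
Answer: 16/3 ≈ 5.3333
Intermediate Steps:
W(t) = √(-10 + t)
p(j) = ⅓ (p(j) = -2 + (⅓)*7 = -2 + 7/3 = ⅓)
d(Q) = 18 + Q (d(Q) = Q + 18 = 18 + Q)
d(-13) + W(11)*p(11 - 1*7) = (18 - 13) + √(-10 + 11)*(⅓) = 5 + √1*(⅓) = 5 + 1*(⅓) = 5 + ⅓ = 16/3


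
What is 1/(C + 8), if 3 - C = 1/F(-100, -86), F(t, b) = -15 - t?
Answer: 85/934 ≈ 0.091006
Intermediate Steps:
C = 254/85 (C = 3 - 1/(-15 - 1*(-100)) = 3 - 1/(-15 + 100) = 3 - 1/85 = 254/85 ≈ 2.9882)
1/(C + 8) = 1/(254/85 + 8) = 1/(934/85) = 85/934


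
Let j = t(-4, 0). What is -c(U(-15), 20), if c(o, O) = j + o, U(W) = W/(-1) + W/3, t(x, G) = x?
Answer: -6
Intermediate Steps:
j = -4
U(W) = -2*W/3 (U(W) = W*(-1) + W*(⅓) = -W + W/3 = -2*W/3)
c(o, O) = -4 + o
-c(U(-15), 20) = -(-4 - ⅔*(-15)) = -(-4 + 10) = -1*6 = -6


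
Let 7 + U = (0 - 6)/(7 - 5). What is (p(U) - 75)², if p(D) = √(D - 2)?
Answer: 5613 - 300*I*√3 ≈ 5613.0 - 519.62*I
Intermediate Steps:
U = -10 (U = -7 + (0 - 6)/(7 - 5) = -7 - 6/2 = -7 - 6*½ = -7 - 3 = -10)
p(D) = √(-2 + D)
(p(U) - 75)² = (√(-2 - 10) - 75)² = (√(-12) - 75)² = (2*I*√3 - 75)² = (-75 + 2*I*√3)²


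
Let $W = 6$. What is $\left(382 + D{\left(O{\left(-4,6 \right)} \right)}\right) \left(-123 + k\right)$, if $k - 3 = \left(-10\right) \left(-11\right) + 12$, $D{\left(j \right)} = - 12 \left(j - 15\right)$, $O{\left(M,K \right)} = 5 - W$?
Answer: $1148$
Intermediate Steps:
$O{\left(M,K \right)} = -1$ ($O{\left(M,K \right)} = 5 - 6 = -1$)
$D{\left(j \right)} = 180 - 12 j$ ($D{\left(j \right)} = - 12 \left(-15 + j\right) = 180 - 12 j$)
$k = 125$ ($k = 3 + \left(\left(-10\right) \left(-11\right) + 12\right) = 3 + \left(110 + 12\right) = 3 + 122 = 125$)
$\left(382 + D{\left(O{\left(-4,6 \right)} \right)}\right) \left(-123 + k\right) = \left(382 + \left(180 - -12\right)\right) \left(-123 + 125\right) = \left(382 + \left(180 + 12\right)\right) 2 = \left(382 + 192\right) 2 = 574 \cdot 2 = 1148$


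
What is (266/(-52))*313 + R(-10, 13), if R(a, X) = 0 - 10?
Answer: -41889/26 ≈ -1611.1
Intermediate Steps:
R(a, X) = -10
(266/(-52))*313 + R(-10, 13) = (266/(-52))*313 - 10 = (266*(-1/52))*313 - 10 = -133/26*313 - 10 = -41629/26 - 10 = -41889/26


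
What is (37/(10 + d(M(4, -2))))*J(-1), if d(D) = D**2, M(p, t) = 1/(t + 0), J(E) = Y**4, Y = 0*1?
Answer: 0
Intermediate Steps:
Y = 0
J(E) = 0 (J(E) = 0**4 = 0)
M(p, t) = 1/t
(37/(10 + d(M(4, -2))))*J(-1) = (37/(10 + (1/(-2))**2))*0 = (37/(10 + (-1/2)**2))*0 = (37/(10 + 1/4))*0 = (37/(41/4))*0 = ((4/41)*37)*0 = (148/41)*0 = 0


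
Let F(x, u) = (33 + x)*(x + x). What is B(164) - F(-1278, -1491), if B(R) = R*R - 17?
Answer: -3155341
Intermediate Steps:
B(R) = -17 + R² (B(R) = R² - 17 = -17 + R²)
F(x, u) = 2*x*(33 + x) (F(x, u) = (33 + x)*(2*x) = 2*x*(33 + x))
B(164) - F(-1278, -1491) = (-17 + 164²) - 2*(-1278)*(33 - 1278) = (-17 + 26896) - 2*(-1278)*(-1245) = 26879 - 1*3182220 = 26879 - 3182220 = -3155341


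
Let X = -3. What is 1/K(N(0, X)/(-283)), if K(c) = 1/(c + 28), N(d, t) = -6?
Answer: 7930/283 ≈ 28.021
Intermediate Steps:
K(c) = 1/(28 + c)
1/K(N(0, X)/(-283)) = 1/(1/(28 - 6/(-283))) = 1/(1/(28 - 6*(-1/283))) = 1/(1/(28 + 6/283)) = 1/(1/(7930/283)) = 1/(283/7930) = 7930/283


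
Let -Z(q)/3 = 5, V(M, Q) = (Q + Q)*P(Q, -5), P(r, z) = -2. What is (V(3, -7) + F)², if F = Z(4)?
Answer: 169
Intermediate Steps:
V(M, Q) = -4*Q (V(M, Q) = (Q + Q)*(-2) = (2*Q)*(-2) = -4*Q)
Z(q) = -15 (Z(q) = -3*5 = -15)
F = -15
(V(3, -7) + F)² = (-4*(-7) - 15)² = (28 - 15)² = 13² = 169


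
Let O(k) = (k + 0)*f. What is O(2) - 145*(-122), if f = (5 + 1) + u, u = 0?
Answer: 17702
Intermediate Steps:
f = 6 (f = (5 + 1) + 0 = 6 + 0 = 6)
O(k) = 6*k (O(k) = (k + 0)*6 = k*6 = 6*k)
O(2) - 145*(-122) = 6*2 - 145*(-122) = 12 + 17690 = 17702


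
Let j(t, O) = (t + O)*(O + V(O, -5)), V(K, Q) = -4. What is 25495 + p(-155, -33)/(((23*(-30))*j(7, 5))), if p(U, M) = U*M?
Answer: 14072899/552 ≈ 25494.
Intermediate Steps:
j(t, O) = (-4 + O)*(O + t) (j(t, O) = (t + O)*(O - 4) = (O + t)*(-4 + O) = (-4 + O)*(O + t))
p(U, M) = M*U
25495 + p(-155, -33)/(((23*(-30))*j(7, 5))) = 25495 + (-33*(-155))/(((23*(-30))*(5² - 4*5 - 4*7 + 5*7))) = 25495 + 5115/((-690*(25 - 20 - 28 + 35))) = 25495 + 5115/((-690*12)) = 25495 + 5115/(-8280) = 25495 + 5115*(-1/8280) = 25495 - 341/552 = 14072899/552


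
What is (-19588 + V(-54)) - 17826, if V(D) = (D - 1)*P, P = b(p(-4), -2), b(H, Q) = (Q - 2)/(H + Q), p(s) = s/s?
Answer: -37634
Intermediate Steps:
p(s) = 1
b(H, Q) = (-2 + Q)/(H + Q)
P = 4 (P = (-2 - 2)/(1 - 2) = -4/(-1) = -1*(-4) = 4)
V(D) = -4 + 4*D (V(D) = (D - 1)*4 = (-1 + D)*4 = -4 + 4*D)
(-19588 + V(-54)) - 17826 = (-19588 + (-4 + 4*(-54))) - 17826 = (-19588 + (-4 - 216)) - 17826 = (-19588 - 220) - 17826 = -19808 - 17826 = -37634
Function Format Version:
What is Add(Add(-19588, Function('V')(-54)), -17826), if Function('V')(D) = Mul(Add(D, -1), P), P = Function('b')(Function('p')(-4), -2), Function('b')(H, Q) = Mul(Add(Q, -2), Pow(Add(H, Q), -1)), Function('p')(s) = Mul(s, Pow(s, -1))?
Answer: -37634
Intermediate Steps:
Function('p')(s) = 1
Function('b')(H, Q) = Mul(Pow(Add(H, Q), -1), Add(-2, Q)) (Function('b')(H, Q) = Mul(Add(-2, Q), Pow(Add(H, Q), -1)) = Mul(Pow(Add(H, Q), -1), Add(-2, Q)))
P = 4 (P = Mul(Pow(Add(1, -2), -1), Add(-2, -2)) = Mul(Pow(-1, -1), -4) = Mul(-1, -4) = 4)
Function('V')(D) = Add(-4, Mul(4, D)) (Function('V')(D) = Mul(Add(D, -1), 4) = Mul(Add(-1, D), 4) = Add(-4, Mul(4, D)))
Add(Add(-19588, Function('V')(-54)), -17826) = Add(Add(-19588, Add(-4, Mul(4, -54))), -17826) = Add(Add(-19588, Add(-4, -216)), -17826) = Add(Add(-19588, -220), -17826) = Add(-19808, -17826) = -37634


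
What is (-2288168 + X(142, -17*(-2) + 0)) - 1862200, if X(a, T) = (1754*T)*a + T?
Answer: 4317978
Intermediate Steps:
X(a, T) = T + 1754*T*a (X(a, T) = 1754*T*a + T = T + 1754*T*a)
(-2288168 + X(142, -17*(-2) + 0)) - 1862200 = (-2288168 + (-17*(-2) + 0)*(1 + 1754*142)) - 1862200 = (-2288168 + (34 + 0)*(1 + 249068)) - 1862200 = (-2288168 + 34*249069) - 1862200 = (-2288168 + 8468346) - 1862200 = 6180178 - 1862200 = 4317978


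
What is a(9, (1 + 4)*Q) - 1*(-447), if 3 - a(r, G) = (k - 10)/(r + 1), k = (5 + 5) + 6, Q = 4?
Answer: 2247/5 ≈ 449.40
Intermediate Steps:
k = 16 (k = 10 + 6 = 16)
a(r, G) = 3 - 6/(1 + r) (a(r, G) = 3 - (16 - 10)/(r + 1) = 3 - 6/(1 + r))
a(9, (1 + 4)*Q) - 1*(-447) = 3*(-1 + 9)/(1 + 9) - 1*(-447) = 3*8/10 + 447 = 3*(1/10)*8 + 447 = 12/5 + 447 = 2247/5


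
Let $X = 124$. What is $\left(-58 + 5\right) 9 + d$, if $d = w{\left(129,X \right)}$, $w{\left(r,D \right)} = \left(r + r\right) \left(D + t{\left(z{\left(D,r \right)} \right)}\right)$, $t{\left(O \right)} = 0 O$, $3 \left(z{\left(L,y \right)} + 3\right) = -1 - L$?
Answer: $31515$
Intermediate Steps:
$z{\left(L,y \right)} = - \frac{10}{3} - \frac{L}{3}$ ($z{\left(L,y \right)} = -3 + \frac{-1 - L}{3} = -3 - \left(\frac{1}{3} + \frac{L}{3}\right) = - \frac{10}{3} - \frac{L}{3}$)
$t{\left(O \right)} = 0$
$w{\left(r,D \right)} = 2 D r$ ($w{\left(r,D \right)} = \left(r + r\right) \left(D + 0\right) = 2 r D = 2 D r$)
$d = 31992$ ($d = 2 \cdot 124 \cdot 129 = 31992$)
$\left(-58 + 5\right) 9 + d = \left(-58 + 5\right) 9 + 31992 = \left(-53\right) 9 + 31992 = -477 + 31992 = 31515$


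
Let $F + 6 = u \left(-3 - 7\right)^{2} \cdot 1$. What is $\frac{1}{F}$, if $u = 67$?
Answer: $\frac{1}{6694} \approx 0.00014939$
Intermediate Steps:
$F = 6694$ ($F = -6 + 67 \left(-3 - 7\right)^{2} \cdot 1 = -6 + 67 \left(-10\right)^{2} \cdot 1 = -6 + 67 \cdot 100 \cdot 1 = -6 + 6700 \cdot 1 = -6 + 6700 = 6694$)
$\frac{1}{F} = \frac{1}{6694}$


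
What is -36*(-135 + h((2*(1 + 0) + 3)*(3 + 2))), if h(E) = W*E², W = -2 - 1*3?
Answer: 117360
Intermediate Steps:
W = -5 (W = -2 - 3 = -5)
h(E) = -5*E²
-36*(-135 + h((2*(1 + 0) + 3)*(3 + 2))) = -36*(-135 - 5*(3 + 2)²*(2*(1 + 0) + 3)²) = -36*(-135 - 5*25*(2*1 + 3)²) = -36*(-135 - 5*25*(2 + 3)²) = -36*(-135 - 5*(5*5)²) = -36*(-135 - 5*25²) = -36*(-135 - 5*625) = -36*(-135 - 3125) = -36*(-3260) = 117360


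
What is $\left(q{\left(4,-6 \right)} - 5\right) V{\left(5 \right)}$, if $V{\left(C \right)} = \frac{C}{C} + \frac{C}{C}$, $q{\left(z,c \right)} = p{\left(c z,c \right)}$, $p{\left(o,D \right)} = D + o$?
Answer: $-70$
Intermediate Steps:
$q{\left(z,c \right)} = c + c z$
$V{\left(C \right)} = 2$ ($V{\left(C \right)} = 1 + 1 = 2$)
$\left(q{\left(4,-6 \right)} - 5\right) V{\left(5 \right)} = \left(- 6 \left(1 + 4\right) - 5\right) 2 = \left(\left(-6\right) 5 - 5\right) 2 = \left(-30 - 5\right) 2 = \left(-35\right) 2 = -70$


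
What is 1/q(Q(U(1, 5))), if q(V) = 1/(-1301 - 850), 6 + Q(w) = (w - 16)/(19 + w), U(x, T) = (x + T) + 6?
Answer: -2151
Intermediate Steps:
U(x, T) = 6 + T + x (U(x, T) = (T + x) + 6 = 6 + T + x)
Q(w) = -6 + (-16 + w)/(19 + w) (Q(w) = -6 + (w - 16)/(19 + w) = -6 + (-16 + w)/(19 + w))
q(V) = -1/2151 (q(V) = 1/(-2151) = -1/2151)
1/q(Q(U(1, 5))) = 1/(-1/2151) = -2151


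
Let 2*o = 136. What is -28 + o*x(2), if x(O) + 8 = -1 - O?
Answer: -776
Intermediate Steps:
x(O) = -9 - O (x(O) = -8 + (-1 - O) = -9 - O)
o = 68 (o = (½)*136 = 68)
-28 + o*x(2) = -28 + 68*(-9 - 1*2) = -28 + 68*(-9 - 2) = -28 + 68*(-11) = -28 - 748 = -776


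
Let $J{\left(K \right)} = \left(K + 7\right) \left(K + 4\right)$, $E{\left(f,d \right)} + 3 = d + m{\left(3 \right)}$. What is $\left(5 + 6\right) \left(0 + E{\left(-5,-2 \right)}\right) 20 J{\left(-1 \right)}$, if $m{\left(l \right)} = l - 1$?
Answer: $-11880$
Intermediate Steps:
$m{\left(l \right)} = -1 + l$
$E{\left(f,d \right)} = -1 + d$ ($E{\left(f,d \right)} = -3 + \left(d + \left(-1 + 3\right)\right) = -3 + \left(d + 2\right) = -3 + \left(2 + d\right) = -1 + d$)
$J{\left(K \right)} = \left(4 + K\right) \left(7 + K\right)$ ($J{\left(K \right)} = \left(7 + K\right) \left(4 + K\right) = \left(4 + K\right) \left(7 + K\right)$)
$\left(5 + 6\right) \left(0 + E{\left(-5,-2 \right)}\right) 20 J{\left(-1 \right)} = \left(5 + 6\right) \left(0 - 3\right) 20 \left(28 + \left(-1\right)^{2} + 11 \left(-1\right)\right) = 11 \left(0 - 3\right) 20 \left(28 + 1 - 11\right) = 11 \left(-3\right) 20 \cdot 18 = \left(-33\right) 20 \cdot 18 = \left(-660\right) 18 = -11880$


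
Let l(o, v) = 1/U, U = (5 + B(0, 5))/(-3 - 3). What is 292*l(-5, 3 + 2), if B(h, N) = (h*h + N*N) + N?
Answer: -1752/35 ≈ -50.057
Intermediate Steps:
B(h, N) = N + N**2 + h**2 (B(h, N) = (h**2 + N**2) + N = (N**2 + h**2) + N = N + N**2 + h**2)
U = -35/6 (U = (5 + (5 + 5**2 + 0**2))/(-3 - 3) = (5 + (5 + 25 + 0))/(-6) = (5 + 30)*(-1/6) = 35*(-1/6) = -35/6 ≈ -5.8333)
l(o, v) = -6/35 (l(o, v) = 1/(-35/6) = -6/35)
292*l(-5, 3 + 2) = 292*(-6/35) = -1752/35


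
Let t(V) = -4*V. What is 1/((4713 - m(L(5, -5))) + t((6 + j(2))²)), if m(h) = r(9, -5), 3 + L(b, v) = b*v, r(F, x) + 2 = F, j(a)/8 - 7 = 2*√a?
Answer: -6359/17893666 + 1984*√2/8946833 ≈ -4.1769e-5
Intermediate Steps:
j(a) = 56 + 16*√a (j(a) = 56 + 8*(2*√a) = 56 + 16*√a)
r(F, x) = -2 + F
L(b, v) = -3 + b*v
m(h) = 7 (m(h) = -2 + 9 = 7)
1/((4713 - m(L(5, -5))) + t((6 + j(2))²)) = 1/((4713 - 1*7) - 4*(6 + (56 + 16*√2))²) = 1/((4713 - 7) - 4*(62 + 16*√2)²) = 1/(4706 - 4*(62 + 16*√2)²)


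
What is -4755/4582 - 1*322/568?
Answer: -1044061/650644 ≈ -1.6047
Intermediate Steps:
-4755/4582 - 1*322/568 = -4755*1/4582 - 322*1/568 = -4755/4582 - 161/284 = -1044061/650644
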